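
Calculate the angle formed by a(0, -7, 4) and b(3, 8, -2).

a·b = 0·3 + (-7)·8 + 4·(-2) = 0 - 56 - 8 = -64
|a| = √(0² + (-7)² + 4²) = √65 ≈ 8.062
|b| = √(3² + 8² + (-2)²) = √77 ≈ 8.775
cos θ = (a·b)/(|a||b|) = -64/(8.062·8.775) ≈ -0.9046
θ = arccos(-0.9046) ≈ 154.8°

154.8°


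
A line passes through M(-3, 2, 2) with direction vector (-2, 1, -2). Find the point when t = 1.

P(t) = M + t·d
  = (-3 + (-2)·1, 2 + 1·1, 2 + (-2)·1)
  = (-3 - 2, 2 + 1, 2 - 2)
  = (-5, 3, 0)

(-5, 3, 0)


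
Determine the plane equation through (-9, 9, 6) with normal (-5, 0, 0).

The plane through P with normal n = (a, b, c) satisfies n·(r - P) = 0,
i.e. ax + by + cz = a·x₀ + b·y₀ + c·z₀.
d = (-5)·(-9) + 0·9 + 0·6
  = 45 + 0 + 0
  = 45
Equation: -5x = 45

-5x = 45


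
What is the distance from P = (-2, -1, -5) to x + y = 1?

distance = |a·x₀ + b·y₀ + c·z₀ - d| / √(a² + b² + c²)
  = |1·(-2) + 1·(-1) + 0·(-5) - 1| / √(1² + 1² + 0²)
  = |-2 - 1 + 0 - 1| / √(1 + 1 + 0)
  = |-4| / √2
  = 4 / 1.414
  ≈ 2.828

2.828


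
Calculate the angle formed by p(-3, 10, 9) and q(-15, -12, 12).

p·q = (-3)·(-15) + 10·(-12) + 9·12 = 45 - 120 + 108 = 33
|p| = √((-3)² + 10² + 9²) = √190 ≈ 13.78
|q| = √((-15)² + (-12)² + 12²) = √513 ≈ 22.65
cos θ = (p·q)/(|p||q|) = 33/(13.78·22.65) ≈ 0.1057
θ = arccos(0.1057) ≈ 83.93°

83.93°


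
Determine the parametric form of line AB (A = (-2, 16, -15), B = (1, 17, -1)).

Direction vector d = B - A = (1 + 2, 17 - 16, -1 + 15) = (3, 1, 14)
Parametric form r = A + t·d:
x = -2 + 3t, y = 16 + t, z = -15 + 14t

x = -2 + 3t, y = 16 + t, z = -15 + 14t


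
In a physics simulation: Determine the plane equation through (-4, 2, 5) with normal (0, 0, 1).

The plane through P with normal n = (a, b, c) satisfies n·(r - P) = 0,
i.e. ax + by + cz = a·x₀ + b·y₀ + c·z₀.
d = 0·(-4) + 0·2 + 1·5
  = 0 + 0 + 5
  = 5
Equation: z = 5

z = 5


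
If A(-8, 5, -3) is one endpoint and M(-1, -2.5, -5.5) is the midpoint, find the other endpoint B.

B = 2M - A
  = (2·(-1) - (-8), 2·(-2.5) - 5, 2·(-5.5) - (-3))
  = (-2 + 8, -5 - 5, -11 + 3)
  = (6, -10, -8)

(6, -10, -8)


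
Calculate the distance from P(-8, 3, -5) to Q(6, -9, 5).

d = √[(x₂-x₁)² + (y₂-y₁)² + (z₂-z₁)²]
  = √[14² + (-12)² + 10²]
  = √[196 + 144 + 100]
  = √440
  ≈ 20.98

20.98


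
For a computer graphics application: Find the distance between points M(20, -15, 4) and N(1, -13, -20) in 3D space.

d = √[(x₂-x₁)² + (y₂-y₁)² + (z₂-z₁)²]
  = √[(-19)² + 2² + (-24)²]
  = √[361 + 4 + 576]
  = √941
  ≈ 30.68

30.68


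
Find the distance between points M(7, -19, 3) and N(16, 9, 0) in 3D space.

d = √[(x₂-x₁)² + (y₂-y₁)² + (z₂-z₁)²]
  = √[9² + 28² + (-3)²]
  = √[81 + 784 + 9]
  = √874
  ≈ 29.56

29.56


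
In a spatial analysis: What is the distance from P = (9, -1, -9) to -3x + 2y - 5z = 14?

distance = |a·x₀ + b·y₀ + c·z₀ - d| / √(a² + b² + c²)
  = |(-3)·9 + 2·(-1) + (-5)·(-9) - 14| / √((-3)² + 2² + (-5)²)
  = |-27 - 2 + 45 - 14| / √(9 + 4 + 25)
  = |2| / √38
  = 2 / 6.164
  ≈ 0.3244

0.3244


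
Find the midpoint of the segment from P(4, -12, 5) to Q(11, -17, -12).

M = ((x₁+x₂)/2, (y₁+y₂)/2, (z₁+z₂)/2)
  = ((4 + 11)/2, (-12 - 17)/2, (5 - 12)/2)
  = (15/2, -29/2, -7/2)
  = (7.5, -14.5, -3.5)

(7.5, -14.5, -3.5)


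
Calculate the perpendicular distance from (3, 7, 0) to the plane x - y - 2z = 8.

distance = |a·x₀ + b·y₀ + c·z₀ - d| / √(a² + b² + c²)
  = |1·3 + (-1)·7 + (-2)·0 - 8| / √(1² + (-1)² + (-2)²)
  = |3 - 7 + 0 - 8| / √(1 + 1 + 4)
  = |-12| / √6
  = 12 / 2.449
  ≈ 4.899

4.899


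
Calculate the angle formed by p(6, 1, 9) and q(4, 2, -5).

p·q = 6·4 + 1·2 + 9·(-5) = 24 + 2 - 45 = -19
|p| = √(6² + 1² + 9²) = √118 ≈ 10.86
|q| = √(4² + 2² + (-5)²) = √45 ≈ 6.708
cos θ = (p·q)/(|p||q|) = -19/(10.86·6.708) ≈ -0.2607
θ = arccos(-0.2607) ≈ 105.1°

105.1°


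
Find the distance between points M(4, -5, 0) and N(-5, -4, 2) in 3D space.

d = √[(x₂-x₁)² + (y₂-y₁)² + (z₂-z₁)²]
  = √[(-9)² + 1² + 2²]
  = √[81 + 1 + 4]
  = √86
  ≈ 9.274

9.274


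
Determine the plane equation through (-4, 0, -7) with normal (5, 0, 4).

The plane through P with normal n = (a, b, c) satisfies n·(r - P) = 0,
i.e. ax + by + cz = a·x₀ + b·y₀ + c·z₀.
d = 5·(-4) + 0·0 + 4·(-7)
  = -20 + 0 - 28
  = -48
Equation: 5x + 4z = -48

5x + 4z = -48


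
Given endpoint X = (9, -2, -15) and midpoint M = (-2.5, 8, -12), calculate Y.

Y = 2M - X
  = (2·(-2.5) - 9, 2·8 - (-2), 2·(-12) - (-15))
  = (-5 - 9, 16 + 2, -24 + 15)
  = (-14, 18, -9)

(-14, 18, -9)


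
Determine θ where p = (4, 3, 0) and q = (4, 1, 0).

p·q = 4·4 + 3·1 + 0·0 = 16 + 3 + 0 = 19
|p| = √(4² + 3² + 0²) = √25 ≈ 5
|q| = √(4² + 1² + 0²) = √17 ≈ 4.123
cos θ = (p·q)/(|p||q|) = 19/(5·4.123) ≈ 0.9216
θ = arccos(0.9216) ≈ 22.83°

22.83°


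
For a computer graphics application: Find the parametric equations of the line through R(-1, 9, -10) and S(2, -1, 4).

Direction vector d = S - R = (2 + 1, -1 - 9, 4 + 10) = (3, -10, 14)
Parametric form r = R + t·d:
x = -1 + 3t, y = 9 - 10t, z = -10 + 14t

x = -1 + 3t, y = 9 - 10t, z = -10 + 14t


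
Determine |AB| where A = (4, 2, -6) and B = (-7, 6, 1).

d = √[(x₂-x₁)² + (y₂-y₁)² + (z₂-z₁)²]
  = √[(-11)² + 4² + 7²]
  = √[121 + 16 + 49]
  = √186
  ≈ 13.64

13.64


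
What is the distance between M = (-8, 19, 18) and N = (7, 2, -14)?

d = √[(x₂-x₁)² + (y₂-y₁)² + (z₂-z₁)²]
  = √[15² + (-17)² + (-32)²]
  = √[225 + 289 + 1024]
  = √1538
  ≈ 39.22

39.22


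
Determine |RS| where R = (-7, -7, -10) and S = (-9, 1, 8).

d = √[(x₂-x₁)² + (y₂-y₁)² + (z₂-z₁)²]
  = √[(-2)² + 8² + 18²]
  = √[4 + 64 + 324]
  = √392
  ≈ 19.8

19.8


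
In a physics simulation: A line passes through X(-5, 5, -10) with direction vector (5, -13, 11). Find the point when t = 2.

P(t) = X + t·d
  = (-5 + 5·2, 5 + (-13)·2, -10 + 11·2)
  = (-5 + 10, 5 - 26, -10 + 22)
  = (5, -21, 12)

(5, -21, 12)


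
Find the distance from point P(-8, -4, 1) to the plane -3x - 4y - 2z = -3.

distance = |a·x₀ + b·y₀ + c·z₀ - d| / √(a² + b² + c²)
  = |(-3)·(-8) + (-4)·(-4) + (-2)·1 - (-3)| / √((-3)² + (-4)² + (-2)²)
  = |24 + 16 - 2 + 3| / √(9 + 16 + 4)
  = |41| / √29
  = 41 / 5.385
  ≈ 7.614

7.614


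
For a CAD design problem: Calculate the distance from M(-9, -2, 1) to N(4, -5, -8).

d = √[(x₂-x₁)² + (y₂-y₁)² + (z₂-z₁)²]
  = √[13² + (-3)² + (-9)²]
  = √[169 + 9 + 81]
  = √259
  ≈ 16.09

16.09


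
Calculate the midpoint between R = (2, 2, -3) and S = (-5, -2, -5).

M = ((x₁+x₂)/2, (y₁+y₂)/2, (z₁+z₂)/2)
  = ((2 - 5)/2, (2 - 2)/2, (-3 - 5)/2)
  = (-3/2, 0/2, -8/2)
  = (-1.5, 0, -4)

(-1.5, 0, -4)


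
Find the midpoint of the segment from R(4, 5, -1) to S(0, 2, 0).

M = ((x₁+x₂)/2, (y₁+y₂)/2, (z₁+z₂)/2)
  = ((4 + 0)/2, (5 + 2)/2, (-1 + 0)/2)
  = (4/2, 7/2, -1/2)
  = (2, 3.5, -0.5)

(2, 3.5, -0.5)


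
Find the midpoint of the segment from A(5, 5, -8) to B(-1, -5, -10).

M = ((x₁+x₂)/2, (y₁+y₂)/2, (z₁+z₂)/2)
  = ((5 - 1)/2, (5 - 5)/2, (-8 - 10)/2)
  = (4/2, 0/2, -18/2)
  = (2, 0, -9)

(2, 0, -9)


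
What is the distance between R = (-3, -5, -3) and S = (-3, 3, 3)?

d = √[(x₂-x₁)² + (y₂-y₁)² + (z₂-z₁)²]
  = √[0² + 8² + 6²]
  = √[0 + 64 + 36]
  = √100
  ≈ 10

10


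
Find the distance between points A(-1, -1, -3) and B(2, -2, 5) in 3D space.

d = √[(x₂-x₁)² + (y₂-y₁)² + (z₂-z₁)²]
  = √[3² + (-1)² + 8²]
  = √[9 + 1 + 64]
  = √74
  ≈ 8.602

8.602


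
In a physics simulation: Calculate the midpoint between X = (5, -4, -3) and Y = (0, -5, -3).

M = ((x₁+x₂)/2, (y₁+y₂)/2, (z₁+z₂)/2)
  = ((5 + 0)/2, (-4 - 5)/2, (-3 - 3)/2)
  = (5/2, -9/2, -6/2)
  = (2.5, -4.5, -3)

(2.5, -4.5, -3)


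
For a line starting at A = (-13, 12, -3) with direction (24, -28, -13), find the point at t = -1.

P(t) = A + t·d
  = (-13 + 24·(-1), 12 + (-28)·(-1), -3 + (-13)·(-1))
  = (-13 - 24, 12 + 28, -3 + 13)
  = (-37, 40, 10)

(-37, 40, 10)


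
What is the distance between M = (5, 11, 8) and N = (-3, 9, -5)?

d = √[(x₂-x₁)² + (y₂-y₁)² + (z₂-z₁)²]
  = √[(-8)² + (-2)² + (-13)²]
  = √[64 + 4 + 169]
  = √237
  ≈ 15.39

15.39


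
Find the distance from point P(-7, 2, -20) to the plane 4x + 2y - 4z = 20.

distance = |a·x₀ + b·y₀ + c·z₀ - d| / √(a² + b² + c²)
  = |4·(-7) + 2·2 + (-4)·(-20) - 20| / √(4² + 2² + (-4)²)
  = |-28 + 4 + 80 - 20| / √(16 + 4 + 16)
  = |36| / √36
  = 36 / 6
  ≈ 6

6


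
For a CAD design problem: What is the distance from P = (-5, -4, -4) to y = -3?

distance = |a·x₀ + b·y₀ + c·z₀ - d| / √(a² + b² + c²)
  = |0·(-5) + 1·(-4) + 0·(-4) - (-3)| / √(0² + 1² + 0²)
  = |0 - 4 + 0 + 3| / √(0 + 1 + 0)
  = |-1| / √1
  = 1 / 1
  ≈ 1

1


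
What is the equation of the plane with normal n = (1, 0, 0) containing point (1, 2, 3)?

The plane through P with normal n = (a, b, c) satisfies n·(r - P) = 0,
i.e. ax + by + cz = a·x₀ + b·y₀ + c·z₀.
d = 1·1 + 0·2 + 0·3
  = 1 + 0 + 0
  = 1
Equation: x = 1

x = 1


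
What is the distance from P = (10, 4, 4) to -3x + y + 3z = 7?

distance = |a·x₀ + b·y₀ + c·z₀ - d| / √(a² + b² + c²)
  = |(-3)·10 + 1·4 + 3·4 - 7| / √((-3)² + 1² + 3²)
  = |-30 + 4 + 12 - 7| / √(9 + 1 + 9)
  = |-21| / √19
  = 21 / 4.359
  ≈ 4.818

4.818


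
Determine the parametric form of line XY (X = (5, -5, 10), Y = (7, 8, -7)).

Direction vector d = Y - X = (7 - 5, 8 + 5, -7 - 10) = (2, 13, -17)
Parametric form r = X + t·d:
x = 5 + 2t, y = -5 + 13t, z = 10 - 17t

x = 5 + 2t, y = -5 + 13t, z = 10 - 17t


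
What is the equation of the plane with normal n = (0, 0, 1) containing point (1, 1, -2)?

The plane through P with normal n = (a, b, c) satisfies n·(r - P) = 0,
i.e. ax + by + cz = a·x₀ + b·y₀ + c·z₀.
d = 0·1 + 0·1 + 1·(-2)
  = 0 + 0 - 2
  = -2
Equation: z = -2

z = -2


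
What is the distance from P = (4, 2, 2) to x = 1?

distance = |a·x₀ + b·y₀ + c·z₀ - d| / √(a² + b² + c²)
  = |1·4 + 0·2 + 0·2 - 1| / √(1² + 0² + 0²)
  = |4 + 0 + 0 - 1| / √(1 + 0 + 0)
  = |3| / √1
  = 3 / 1
  ≈ 3

3


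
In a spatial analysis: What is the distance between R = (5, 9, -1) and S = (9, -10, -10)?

d = √[(x₂-x₁)² + (y₂-y₁)² + (z₂-z₁)²]
  = √[4² + (-19)² + (-9)²]
  = √[16 + 361 + 81]
  = √458
  ≈ 21.4

21.4


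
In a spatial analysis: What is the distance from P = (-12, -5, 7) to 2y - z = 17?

distance = |a·x₀ + b·y₀ + c·z₀ - d| / √(a² + b² + c²)
  = |0·(-12) + 2·(-5) + (-1)·7 - 17| / √(0² + 2² + (-1)²)
  = |0 - 10 - 7 - 17| / √(0 + 4 + 1)
  = |-34| / √5
  = 34 / 2.236
  ≈ 15.21

15.21


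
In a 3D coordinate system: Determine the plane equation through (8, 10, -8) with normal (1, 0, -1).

The plane through P with normal n = (a, b, c) satisfies n·(r - P) = 0,
i.e. ax + by + cz = a·x₀ + b·y₀ + c·z₀.
d = 1·8 + 0·10 + (-1)·(-8)
  = 8 + 0 + 8
  = 16
Equation: x - z = 16

x - z = 16


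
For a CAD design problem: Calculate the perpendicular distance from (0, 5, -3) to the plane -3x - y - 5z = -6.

distance = |a·x₀ + b·y₀ + c·z₀ - d| / √(a² + b² + c²)
  = |(-3)·0 + (-1)·5 + (-5)·(-3) - (-6)| / √((-3)² + (-1)² + (-5)²)
  = |0 - 5 + 15 + 6| / √(9 + 1 + 25)
  = |16| / √35
  = 16 / 5.916
  ≈ 2.704

2.704


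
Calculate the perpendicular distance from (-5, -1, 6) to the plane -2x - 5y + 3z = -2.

distance = |a·x₀ + b·y₀ + c·z₀ - d| / √(a² + b² + c²)
  = |(-2)·(-5) + (-5)·(-1) + 3·6 - (-2)| / √((-2)² + (-5)² + 3²)
  = |10 + 5 + 18 + 2| / √(4 + 25 + 9)
  = |35| / √38
  = 35 / 6.164
  ≈ 5.678

5.678


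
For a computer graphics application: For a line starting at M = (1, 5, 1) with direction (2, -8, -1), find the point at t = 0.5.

P(t) = M + t·d
  = (1 + 2·0.5, 5 + (-8)·0.5, 1 + (-1)·0.5)
  = (1 + 1, 5 - 4, 1 - 0.5)
  = (2, 1, 0.5)

(2, 1, 0.5)


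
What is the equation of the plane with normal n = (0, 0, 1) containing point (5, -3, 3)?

The plane through P with normal n = (a, b, c) satisfies n·(r - P) = 0,
i.e. ax + by + cz = a·x₀ + b·y₀ + c·z₀.
d = 0·5 + 0·(-3) + 1·3
  = 0 + 0 + 3
  = 3
Equation: z = 3

z = 3


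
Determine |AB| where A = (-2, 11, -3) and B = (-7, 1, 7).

d = √[(x₂-x₁)² + (y₂-y₁)² + (z₂-z₁)²]
  = √[(-5)² + (-10)² + 10²]
  = √[25 + 100 + 100]
  = √225
  ≈ 15

15


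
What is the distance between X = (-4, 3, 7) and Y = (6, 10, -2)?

d = √[(x₂-x₁)² + (y₂-y₁)² + (z₂-z₁)²]
  = √[10² + 7² + (-9)²]
  = √[100 + 49 + 81]
  = √230
  ≈ 15.17

15.17


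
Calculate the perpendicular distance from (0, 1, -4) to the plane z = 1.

distance = |a·x₀ + b·y₀ + c·z₀ - d| / √(a² + b² + c²)
  = |0·0 + 0·1 + 1·(-4) - 1| / √(0² + 0² + 1²)
  = |0 + 0 - 4 - 1| / √(0 + 0 + 1)
  = |-5| / √1
  = 5 / 1
  ≈ 5

5


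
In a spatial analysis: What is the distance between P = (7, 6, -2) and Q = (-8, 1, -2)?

d = √[(x₂-x₁)² + (y₂-y₁)² + (z₂-z₁)²]
  = √[(-15)² + (-5)² + 0²]
  = √[225 + 25 + 0]
  = √250
  ≈ 15.81

15.81


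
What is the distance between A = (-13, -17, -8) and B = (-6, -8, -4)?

d = √[(x₂-x₁)² + (y₂-y₁)² + (z₂-z₁)²]
  = √[7² + 9² + 4²]
  = √[49 + 81 + 16]
  = √146
  ≈ 12.08

12.08


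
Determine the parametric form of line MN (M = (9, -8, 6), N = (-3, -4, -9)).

Direction vector d = N - M = (-3 - 9, -4 + 8, -9 - 6) = (-12, 4, -15)
Parametric form r = M + t·d:
x = 9 - 12t, y = -8 + 4t, z = 6 - 15t

x = 9 - 12t, y = -8 + 4t, z = 6 - 15t


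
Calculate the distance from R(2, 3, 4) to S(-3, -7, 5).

d = √[(x₂-x₁)² + (y₂-y₁)² + (z₂-z₁)²]
  = √[(-5)² + (-10)² + 1²]
  = √[25 + 100 + 1]
  = √126
  ≈ 11.22

11.22


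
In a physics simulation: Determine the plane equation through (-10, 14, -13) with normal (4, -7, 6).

The plane through P with normal n = (a, b, c) satisfies n·(r - P) = 0,
i.e. ax + by + cz = a·x₀ + b·y₀ + c·z₀.
d = 4·(-10) + (-7)·14 + 6·(-13)
  = -40 - 98 - 78
  = -216
Equation: 4x - 7y + 6z = -216

4x - 7y + 6z = -216


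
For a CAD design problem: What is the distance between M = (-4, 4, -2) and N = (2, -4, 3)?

d = √[(x₂-x₁)² + (y₂-y₁)² + (z₂-z₁)²]
  = √[6² + (-8)² + 5²]
  = √[36 + 64 + 25]
  = √125
  ≈ 11.18

11.18


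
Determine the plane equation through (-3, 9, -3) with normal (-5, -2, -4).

The plane through P with normal n = (a, b, c) satisfies n·(r - P) = 0,
i.e. ax + by + cz = a·x₀ + b·y₀ + c·z₀.
d = (-5)·(-3) + (-2)·9 + (-4)·(-3)
  = 15 - 18 + 12
  = 9
Equation: -5x - 2y - 4z = 9

-5x - 2y - 4z = 9


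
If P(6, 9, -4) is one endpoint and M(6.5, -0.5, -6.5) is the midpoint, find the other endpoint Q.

Q = 2M - P
  = (2·6.5 - 6, 2·(-0.5) - 9, 2·(-6.5) - (-4))
  = (13 - 6, -1 - 9, -13 + 4)
  = (7, -10, -9)

(7, -10, -9)


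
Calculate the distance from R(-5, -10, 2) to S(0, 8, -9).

d = √[(x₂-x₁)² + (y₂-y₁)² + (z₂-z₁)²]
  = √[5² + 18² + (-11)²]
  = √[25 + 324 + 121]
  = √470
  ≈ 21.68

21.68


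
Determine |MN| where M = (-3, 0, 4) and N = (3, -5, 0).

d = √[(x₂-x₁)² + (y₂-y₁)² + (z₂-z₁)²]
  = √[6² + (-5)² + (-4)²]
  = √[36 + 25 + 16]
  = √77
  ≈ 8.775

8.775


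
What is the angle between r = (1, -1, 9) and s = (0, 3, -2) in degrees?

r·s = 1·0 + (-1)·3 + 9·(-2) = 0 - 3 - 18 = -21
|r| = √(1² + (-1)² + 9²) = √83 ≈ 9.11
|s| = √(0² + 3² + (-2)²) = √13 ≈ 3.606
cos θ = (r·s)/(|r||s|) = -21/(9.11·3.606) ≈ -0.6393
θ = arccos(-0.6393) ≈ 129.7°

129.7°


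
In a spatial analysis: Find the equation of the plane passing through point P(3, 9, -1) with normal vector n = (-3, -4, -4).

The plane through P with normal n = (a, b, c) satisfies n·(r - P) = 0,
i.e. ax + by + cz = a·x₀ + b·y₀ + c·z₀.
d = (-3)·3 + (-4)·9 + (-4)·(-1)
  = -9 - 36 + 4
  = -41
Equation: -3x - 4y - 4z = -41

-3x - 4y - 4z = -41


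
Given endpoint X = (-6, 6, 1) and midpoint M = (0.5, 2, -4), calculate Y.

Y = 2M - X
  = (2·0.5 - (-6), 2·2 - 6, 2·(-4) - 1)
  = (1 + 6, 4 - 6, -8 - 1)
  = (7, -2, -9)

(7, -2, -9)


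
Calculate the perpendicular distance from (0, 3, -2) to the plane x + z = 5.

distance = |a·x₀ + b·y₀ + c·z₀ - d| / √(a² + b² + c²)
  = |1·0 + 0·3 + 1·(-2) - 5| / √(1² + 0² + 1²)
  = |0 + 0 - 2 - 5| / √(1 + 0 + 1)
  = |-7| / √2
  = 7 / 1.414
  ≈ 4.95

4.95


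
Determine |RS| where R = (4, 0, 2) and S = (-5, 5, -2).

d = √[(x₂-x₁)² + (y₂-y₁)² + (z₂-z₁)²]
  = √[(-9)² + 5² + (-4)²]
  = √[81 + 25 + 16]
  = √122
  ≈ 11.05

11.05


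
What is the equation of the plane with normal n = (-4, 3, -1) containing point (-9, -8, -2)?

The plane through P with normal n = (a, b, c) satisfies n·(r - P) = 0,
i.e. ax + by + cz = a·x₀ + b·y₀ + c·z₀.
d = (-4)·(-9) + 3·(-8) + (-1)·(-2)
  = 36 - 24 + 2
  = 14
Equation: -4x + 3y - z = 14

-4x + 3y - z = 14


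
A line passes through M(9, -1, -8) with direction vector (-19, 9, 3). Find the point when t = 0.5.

P(t) = M + t·d
  = (9 + (-19)·0.5, -1 + 9·0.5, -8 + 3·0.5)
  = (9 - 9.5, -1 + 4.5, -8 + 1.5)
  = (-0.5, 3.5, -6.5)

(-0.5, 3.5, -6.5)


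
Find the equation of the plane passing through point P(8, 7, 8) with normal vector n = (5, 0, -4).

The plane through P with normal n = (a, b, c) satisfies n·(r - P) = 0,
i.e. ax + by + cz = a·x₀ + b·y₀ + c·z₀.
d = 5·8 + 0·7 + (-4)·8
  = 40 + 0 - 32
  = 8
Equation: 5x - 4z = 8

5x - 4z = 8


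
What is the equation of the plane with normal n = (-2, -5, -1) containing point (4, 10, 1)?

The plane through P with normal n = (a, b, c) satisfies n·(r - P) = 0,
i.e. ax + by + cz = a·x₀ + b·y₀ + c·z₀.
d = (-2)·4 + (-5)·10 + (-1)·1
  = -8 - 50 - 1
  = -59
Equation: -2x - 5y - z = -59

-2x - 5y - z = -59


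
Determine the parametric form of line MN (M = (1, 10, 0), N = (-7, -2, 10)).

Direction vector d = N - M = (-7 - 1, -2 - 10, 10 + 0) = (-8, -12, 10)
Parametric form r = M + t·d:
x = 1 - 8t, y = 10 - 12t, z = 0 + 10t

x = 1 - 8t, y = 10 - 12t, z = 0 + 10t


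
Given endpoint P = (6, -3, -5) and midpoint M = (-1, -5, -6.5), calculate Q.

Q = 2M - P
  = (2·(-1) - 6, 2·(-5) - (-3), 2·(-6.5) - (-5))
  = (-2 - 6, -10 + 3, -13 + 5)
  = (-8, -7, -8)

(-8, -7, -8)


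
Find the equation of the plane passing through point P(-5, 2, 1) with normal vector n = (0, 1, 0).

The plane through P with normal n = (a, b, c) satisfies n·(r - P) = 0,
i.e. ax + by + cz = a·x₀ + b·y₀ + c·z₀.
d = 0·(-5) + 1·2 + 0·1
  = 0 + 2 + 0
  = 2
Equation: y = 2

y = 2


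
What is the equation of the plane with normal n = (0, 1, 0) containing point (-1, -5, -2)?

The plane through P with normal n = (a, b, c) satisfies n·(r - P) = 0,
i.e. ax + by + cz = a·x₀ + b·y₀ + c·z₀.
d = 0·(-1) + 1·(-5) + 0·(-2)
  = 0 - 5 + 0
  = -5
Equation: y = -5

y = -5


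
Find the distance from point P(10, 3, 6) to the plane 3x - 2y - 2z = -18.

distance = |a·x₀ + b·y₀ + c·z₀ - d| / √(a² + b² + c²)
  = |3·10 + (-2)·3 + (-2)·6 - (-18)| / √(3² + (-2)² + (-2)²)
  = |30 - 6 - 12 + 18| / √(9 + 4 + 4)
  = |30| / √17
  = 30 / 4.123
  ≈ 7.276

7.276


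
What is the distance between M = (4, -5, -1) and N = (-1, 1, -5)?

d = √[(x₂-x₁)² + (y₂-y₁)² + (z₂-z₁)²]
  = √[(-5)² + 6² + (-4)²]
  = √[25 + 36 + 16]
  = √77
  ≈ 8.775

8.775


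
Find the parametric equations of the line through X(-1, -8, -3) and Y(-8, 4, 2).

Direction vector d = Y - X = (-8 + 1, 4 + 8, 2 + 3) = (-7, 12, 5)
Parametric form r = X + t·d:
x = -1 - 7t, y = -8 + 12t, z = -3 + 5t

x = -1 - 7t, y = -8 + 12t, z = -3 + 5t


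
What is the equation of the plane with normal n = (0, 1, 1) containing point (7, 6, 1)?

The plane through P with normal n = (a, b, c) satisfies n·(r - P) = 0,
i.e. ax + by + cz = a·x₀ + b·y₀ + c·z₀.
d = 0·7 + 1·6 + 1·1
  = 0 + 6 + 1
  = 7
Equation: y + z = 7

y + z = 7


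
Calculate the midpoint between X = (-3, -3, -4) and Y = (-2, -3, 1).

M = ((x₁+x₂)/2, (y₁+y₂)/2, (z₁+z₂)/2)
  = ((-3 - 2)/2, (-3 - 3)/2, (-4 + 1)/2)
  = (-5/2, -6/2, -3/2)
  = (-2.5, -3, -1.5)

(-2.5, -3, -1.5)


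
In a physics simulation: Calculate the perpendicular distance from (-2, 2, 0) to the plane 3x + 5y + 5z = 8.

distance = |a·x₀ + b·y₀ + c·z₀ - d| / √(a² + b² + c²)
  = |3·(-2) + 5·2 + 5·0 - 8| / √(3² + 5² + 5²)
  = |-6 + 10 + 0 - 8| / √(9 + 25 + 25)
  = |-4| / √59
  = 4 / 7.681
  ≈ 0.5208

0.5208


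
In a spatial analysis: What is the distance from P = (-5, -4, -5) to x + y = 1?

distance = |a·x₀ + b·y₀ + c·z₀ - d| / √(a² + b² + c²)
  = |1·(-5) + 1·(-4) + 0·(-5) - 1| / √(1² + 1² + 0²)
  = |-5 - 4 + 0 - 1| / √(1 + 1 + 0)
  = |-10| / √2
  = 10 / 1.414
  ≈ 7.071

7.071


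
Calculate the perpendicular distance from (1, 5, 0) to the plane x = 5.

distance = |a·x₀ + b·y₀ + c·z₀ - d| / √(a² + b² + c²)
  = |1·1 + 0·5 + 0·0 - 5| / √(1² + 0² + 0²)
  = |1 + 0 + 0 - 5| / √(1 + 0 + 0)
  = |-4| / √1
  = 4 / 1
  ≈ 4

4


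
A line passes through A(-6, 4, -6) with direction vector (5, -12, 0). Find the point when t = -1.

P(t) = A + t·d
  = (-6 + 5·(-1), 4 + (-12)·(-1), -6 + 0·(-1))
  = (-6 - 5, 4 + 12, -6 + 0)
  = (-11, 16, -6)

(-11, 16, -6)


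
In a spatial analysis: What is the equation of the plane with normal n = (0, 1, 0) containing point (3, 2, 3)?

The plane through P with normal n = (a, b, c) satisfies n·(r - P) = 0,
i.e. ax + by + cz = a·x₀ + b·y₀ + c·z₀.
d = 0·3 + 1·2 + 0·3
  = 0 + 2 + 0
  = 2
Equation: y = 2

y = 2


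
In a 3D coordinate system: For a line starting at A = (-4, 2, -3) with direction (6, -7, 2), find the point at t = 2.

P(t) = A + t·d
  = (-4 + 6·2, 2 + (-7)·2, -3 + 2·2)
  = (-4 + 12, 2 - 14, -3 + 4)
  = (8, -12, 1)

(8, -12, 1)


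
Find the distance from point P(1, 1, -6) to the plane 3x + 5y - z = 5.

distance = |a·x₀ + b·y₀ + c·z₀ - d| / √(a² + b² + c²)
  = |3·1 + 5·1 + (-1)·(-6) - 5| / √(3² + 5² + (-1)²)
  = |3 + 5 + 6 - 5| / √(9 + 25 + 1)
  = |9| / √35
  = 9 / 5.916
  ≈ 1.521

1.521


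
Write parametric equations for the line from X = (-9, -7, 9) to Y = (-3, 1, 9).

Direction vector d = Y - X = (-3 + 9, 1 + 7, 9 - 9) = (6, 8, 0)
Parametric form r = X + t·d:
x = -9 + 6t, y = -7 + 8t, z = 9

x = -9 + 6t, y = -7 + 8t, z = 9


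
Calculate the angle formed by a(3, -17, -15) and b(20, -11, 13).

a·b = 3·20 + (-17)·(-11) + (-15)·13 = 60 + 187 - 195 = 52
|a| = √(3² + (-17)² + (-15)²) = √523 ≈ 22.87
|b| = √(20² + (-11)² + 13²) = √690 ≈ 26.27
cos θ = (a·b)/(|a||b|) = 52/(22.87·26.27) ≈ 0.08656
θ = arccos(0.08656) ≈ 85.03°

85.03°


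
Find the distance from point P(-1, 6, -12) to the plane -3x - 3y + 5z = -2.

distance = |a·x₀ + b·y₀ + c·z₀ - d| / √(a² + b² + c²)
  = |(-3)·(-1) + (-3)·6 + 5·(-12) - (-2)| / √((-3)² + (-3)² + 5²)
  = |3 - 18 - 60 + 2| / √(9 + 9 + 25)
  = |-73| / √43
  = 73 / 6.557
  ≈ 11.13

11.13


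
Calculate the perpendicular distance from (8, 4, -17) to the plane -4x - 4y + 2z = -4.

distance = |a·x₀ + b·y₀ + c·z₀ - d| / √(a² + b² + c²)
  = |(-4)·8 + (-4)·4 + 2·(-17) - (-4)| / √((-4)² + (-4)² + 2²)
  = |-32 - 16 - 34 + 4| / √(16 + 16 + 4)
  = |-78| / √36
  = 78 / 6
  ≈ 13

13


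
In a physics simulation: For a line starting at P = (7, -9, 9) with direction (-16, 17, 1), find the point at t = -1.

P(t) = P + t·d
  = (7 + (-16)·(-1), -9 + 17·(-1), 9 + 1·(-1))
  = (7 + 16, -9 - 17, 9 - 1)
  = (23, -26, 8)

(23, -26, 8)


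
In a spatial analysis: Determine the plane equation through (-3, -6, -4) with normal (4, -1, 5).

The plane through P with normal n = (a, b, c) satisfies n·(r - P) = 0,
i.e. ax + by + cz = a·x₀ + b·y₀ + c·z₀.
d = 4·(-3) + (-1)·(-6) + 5·(-4)
  = -12 + 6 - 20
  = -26
Equation: 4x - y + 5z = -26

4x - y + 5z = -26


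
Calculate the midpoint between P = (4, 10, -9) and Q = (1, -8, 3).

M = ((x₁+x₂)/2, (y₁+y₂)/2, (z₁+z₂)/2)
  = ((4 + 1)/2, (10 - 8)/2, (-9 + 3)/2)
  = (5/2, 2/2, -6/2)
  = (2.5, 1, -3)

(2.5, 1, -3)


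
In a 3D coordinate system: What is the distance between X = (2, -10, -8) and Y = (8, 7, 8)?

d = √[(x₂-x₁)² + (y₂-y₁)² + (z₂-z₁)²]
  = √[6² + 17² + 16²]
  = √[36 + 289 + 256]
  = √581
  ≈ 24.1

24.1


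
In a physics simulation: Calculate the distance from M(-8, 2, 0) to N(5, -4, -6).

d = √[(x₂-x₁)² + (y₂-y₁)² + (z₂-z₁)²]
  = √[13² + (-6)² + (-6)²]
  = √[169 + 36 + 36]
  = √241
  ≈ 15.52

15.52


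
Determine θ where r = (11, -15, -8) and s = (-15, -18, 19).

r·s = 11·(-15) + (-15)·(-18) + (-8)·19 = -165 + 270 - 152 = -47
|r| = √(11² + (-15)² + (-8)²) = √410 ≈ 20.25
|s| = √((-15)² + (-18)² + 19²) = √910 ≈ 30.17
cos θ = (r·s)/(|r||s|) = -47/(20.25·30.17) ≈ -0.07695
θ = arccos(-0.07695) ≈ 94.41°

94.41°


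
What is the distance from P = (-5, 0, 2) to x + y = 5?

distance = |a·x₀ + b·y₀ + c·z₀ - d| / √(a² + b² + c²)
  = |1·(-5) + 1·0 + 0·2 - 5| / √(1² + 1² + 0²)
  = |-5 + 0 + 0 - 5| / √(1 + 1 + 0)
  = |-10| / √2
  = 10 / 1.414
  ≈ 7.071

7.071


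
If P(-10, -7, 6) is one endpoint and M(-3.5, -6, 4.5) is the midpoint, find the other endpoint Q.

Q = 2M - P
  = (2·(-3.5) - (-10), 2·(-6) - (-7), 2·4.5 - 6)
  = (-7 + 10, -12 + 7, 9 - 6)
  = (3, -5, 3)

(3, -5, 3)


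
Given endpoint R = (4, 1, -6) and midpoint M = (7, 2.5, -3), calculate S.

S = 2M - R
  = (2·7 - 4, 2·2.5 - 1, 2·(-3) - (-6))
  = (14 - 4, 5 - 1, -6 + 6)
  = (10, 4, 0)

(10, 4, 0)


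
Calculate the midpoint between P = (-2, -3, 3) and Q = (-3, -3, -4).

M = ((x₁+x₂)/2, (y₁+y₂)/2, (z₁+z₂)/2)
  = ((-2 - 3)/2, (-3 - 3)/2, (3 - 4)/2)
  = (-5/2, -6/2, -1/2)
  = (-2.5, -3, -0.5)

(-2.5, -3, -0.5)


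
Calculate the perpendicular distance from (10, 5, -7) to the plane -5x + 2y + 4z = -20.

distance = |a·x₀ + b·y₀ + c·z₀ - d| / √(a² + b² + c²)
  = |(-5)·10 + 2·5 + 4·(-7) - (-20)| / √((-5)² + 2² + 4²)
  = |-50 + 10 - 28 + 20| / √(25 + 4 + 16)
  = |-48| / √45
  = 48 / 6.708
  ≈ 7.155

7.155


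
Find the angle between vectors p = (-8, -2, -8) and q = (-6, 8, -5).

p·q = (-8)·(-6) + (-2)·8 + (-8)·(-5) = 48 - 16 + 40 = 72
|p| = √((-8)² + (-2)² + (-8)²) = √132 ≈ 11.49
|q| = √((-6)² + 8² + (-5)²) = √125 ≈ 11.18
cos θ = (p·q)/(|p||q|) = 72/(11.49·11.18) ≈ 0.5605
θ = arccos(0.5605) ≈ 55.91°

55.91°


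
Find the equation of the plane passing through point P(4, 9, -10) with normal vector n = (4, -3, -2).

The plane through P with normal n = (a, b, c) satisfies n·(r - P) = 0,
i.e. ax + by + cz = a·x₀ + b·y₀ + c·z₀.
d = 4·4 + (-3)·9 + (-2)·(-10)
  = 16 - 27 + 20
  = 9
Equation: 4x - 3y - 2z = 9

4x - 3y - 2z = 9


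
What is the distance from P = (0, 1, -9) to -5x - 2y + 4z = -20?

distance = |a·x₀ + b·y₀ + c·z₀ - d| / √(a² + b² + c²)
  = |(-5)·0 + (-2)·1 + 4·(-9) - (-20)| / √((-5)² + (-2)² + 4²)
  = |0 - 2 - 36 + 20| / √(25 + 4 + 16)
  = |-18| / √45
  = 18 / 6.708
  ≈ 2.683

2.683


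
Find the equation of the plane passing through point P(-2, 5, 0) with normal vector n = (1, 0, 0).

The plane through P with normal n = (a, b, c) satisfies n·(r - P) = 0,
i.e. ax + by + cz = a·x₀ + b·y₀ + c·z₀.
d = 1·(-2) + 0·5 + 0·0
  = -2 + 0 + 0
  = -2
Equation: x = -2

x = -2


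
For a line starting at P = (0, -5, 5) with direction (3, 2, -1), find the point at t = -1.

P(t) = P + t·d
  = (0 + 3·(-1), -5 + 2·(-1), 5 + (-1)·(-1))
  = (0 - 3, -5 - 2, 5 + 1)
  = (-3, -7, 6)

(-3, -7, 6)


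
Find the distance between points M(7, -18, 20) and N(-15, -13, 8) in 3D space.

d = √[(x₂-x₁)² + (y₂-y₁)² + (z₂-z₁)²]
  = √[(-22)² + 5² + (-12)²]
  = √[484 + 25 + 144]
  = √653
  ≈ 25.55

25.55


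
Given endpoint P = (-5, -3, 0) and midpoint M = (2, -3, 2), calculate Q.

Q = 2M - P
  = (2·2 - (-5), 2·(-3) - (-3), 2·2 - 0)
  = (4 + 5, -6 + 3, 4 + 0)
  = (9, -3, 4)

(9, -3, 4)


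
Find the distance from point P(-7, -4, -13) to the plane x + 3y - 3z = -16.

distance = |a·x₀ + b·y₀ + c·z₀ - d| / √(a² + b² + c²)
  = |1·(-7) + 3·(-4) + (-3)·(-13) - (-16)| / √(1² + 3² + (-3)²)
  = |-7 - 12 + 39 + 16| / √(1 + 9 + 9)
  = |36| / √19
  = 36 / 4.359
  ≈ 8.259

8.259


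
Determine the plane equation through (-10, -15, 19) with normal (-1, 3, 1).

The plane through P with normal n = (a, b, c) satisfies n·(r - P) = 0,
i.e. ax + by + cz = a·x₀ + b·y₀ + c·z₀.
d = (-1)·(-10) + 3·(-15) + 1·19
  = 10 - 45 + 19
  = -16
Equation: -x + 3y + z = -16

-x + 3y + z = -16


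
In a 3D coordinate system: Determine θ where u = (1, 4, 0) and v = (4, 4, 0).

u·v = 1·4 + 4·4 + 0·0 = 4 + 16 + 0 = 20
|u| = √(1² + 4² + 0²) = √17 ≈ 4.123
|v| = √(4² + 4² + 0²) = √32 ≈ 5.657
cos θ = (u·v)/(|u||v|) = 20/(4.123·5.657) ≈ 0.8575
θ = arccos(0.8575) ≈ 30.96°

30.96°


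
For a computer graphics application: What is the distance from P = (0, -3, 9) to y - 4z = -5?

distance = |a·x₀ + b·y₀ + c·z₀ - d| / √(a² + b² + c²)
  = |0·0 + 1·(-3) + (-4)·9 - (-5)| / √(0² + 1² + (-4)²)
  = |0 - 3 - 36 + 5| / √(0 + 1 + 16)
  = |-34| / √17
  = 34 / 4.123
  ≈ 8.246

8.246


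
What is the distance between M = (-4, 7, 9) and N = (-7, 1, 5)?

d = √[(x₂-x₁)² + (y₂-y₁)² + (z₂-z₁)²]
  = √[(-3)² + (-6)² + (-4)²]
  = √[9 + 36 + 16]
  = √61
  ≈ 7.81

7.81


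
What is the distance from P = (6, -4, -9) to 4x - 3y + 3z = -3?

distance = |a·x₀ + b·y₀ + c·z₀ - d| / √(a² + b² + c²)
  = |4·6 + (-3)·(-4) + 3·(-9) - (-3)| / √(4² + (-3)² + 3²)
  = |24 + 12 - 27 + 3| / √(16 + 9 + 9)
  = |12| / √34
  = 12 / 5.831
  ≈ 2.058

2.058


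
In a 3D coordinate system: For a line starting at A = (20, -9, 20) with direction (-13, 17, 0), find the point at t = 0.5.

P(t) = A + t·d
  = (20 + (-13)·0.5, -9 + 17·0.5, 20 + 0·0.5)
  = (20 - 6.5, -9 + 8.5, 20 + 0)
  = (13.5, -0.5, 20)

(13.5, -0.5, 20)


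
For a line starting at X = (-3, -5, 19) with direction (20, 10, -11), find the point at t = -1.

P(t) = X + t·d
  = (-3 + 20·(-1), -5 + 10·(-1), 19 + (-11)·(-1))
  = (-3 - 20, -5 - 10, 19 + 11)
  = (-23, -15, 30)

(-23, -15, 30)


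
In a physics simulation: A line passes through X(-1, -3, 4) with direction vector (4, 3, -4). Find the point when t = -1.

P(t) = X + t·d
  = (-1 + 4·(-1), -3 + 3·(-1), 4 + (-4)·(-1))
  = (-1 - 4, -3 - 3, 4 + 4)
  = (-5, -6, 8)

(-5, -6, 8)


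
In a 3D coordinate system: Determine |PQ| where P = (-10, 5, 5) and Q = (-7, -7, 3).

d = √[(x₂-x₁)² + (y₂-y₁)² + (z₂-z₁)²]
  = √[3² + (-12)² + (-2)²]
  = √[9 + 144 + 4]
  = √157
  ≈ 12.53

12.53


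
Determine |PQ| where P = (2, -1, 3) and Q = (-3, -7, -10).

d = √[(x₂-x₁)² + (y₂-y₁)² + (z₂-z₁)²]
  = √[(-5)² + (-6)² + (-13)²]
  = √[25 + 36 + 169]
  = √230
  ≈ 15.17

15.17


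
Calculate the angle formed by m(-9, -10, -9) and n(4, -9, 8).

m·n = (-9)·4 + (-10)·(-9) + (-9)·8 = -36 + 90 - 72 = -18
|m| = √((-9)² + (-10)² + (-9)²) = √262 ≈ 16.19
|n| = √(4² + (-9)² + 8²) = √161 ≈ 12.69
cos θ = (m·n)/(|m||n|) = -18/(16.19·12.69) ≈ -0.08764
θ = arccos(-0.08764) ≈ 95.03°

95.03°


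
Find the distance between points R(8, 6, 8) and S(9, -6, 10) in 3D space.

d = √[(x₂-x₁)² + (y₂-y₁)² + (z₂-z₁)²]
  = √[1² + (-12)² + 2²]
  = √[1 + 144 + 4]
  = √149
  ≈ 12.21

12.21


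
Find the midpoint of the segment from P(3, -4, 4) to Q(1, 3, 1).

M = ((x₁+x₂)/2, (y₁+y₂)/2, (z₁+z₂)/2)
  = ((3 + 1)/2, (-4 + 3)/2, (4 + 1)/2)
  = (4/2, -1/2, 5/2)
  = (2, -0.5, 2.5)

(2, -0.5, 2.5)


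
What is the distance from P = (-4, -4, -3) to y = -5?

distance = |a·x₀ + b·y₀ + c·z₀ - d| / √(a² + b² + c²)
  = |0·(-4) + 1·(-4) + 0·(-3) - (-5)| / √(0² + 1² + 0²)
  = |0 - 4 + 0 + 5| / √(0 + 1 + 0)
  = |1| / √1
  = 1 / 1
  ≈ 1

1


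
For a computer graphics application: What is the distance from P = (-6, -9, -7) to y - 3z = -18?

distance = |a·x₀ + b·y₀ + c·z₀ - d| / √(a² + b² + c²)
  = |0·(-6) + 1·(-9) + (-3)·(-7) - (-18)| / √(0² + 1² + (-3)²)
  = |0 - 9 + 21 + 18| / √(0 + 1 + 9)
  = |30| / √10
  = 30 / 3.162
  ≈ 9.487

9.487


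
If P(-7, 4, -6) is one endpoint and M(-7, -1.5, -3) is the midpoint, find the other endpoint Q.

Q = 2M - P
  = (2·(-7) - (-7), 2·(-1.5) - 4, 2·(-3) - (-6))
  = (-14 + 7, -3 - 4, -6 + 6)
  = (-7, -7, 0)

(-7, -7, 0)


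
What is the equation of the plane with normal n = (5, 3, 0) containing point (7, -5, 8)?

The plane through P with normal n = (a, b, c) satisfies n·(r - P) = 0,
i.e. ax + by + cz = a·x₀ + b·y₀ + c·z₀.
d = 5·7 + 3·(-5) + 0·8
  = 35 - 15 + 0
  = 20
Equation: 5x + 3y = 20

5x + 3y = 20


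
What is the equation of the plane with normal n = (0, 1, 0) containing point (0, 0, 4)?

The plane through P with normal n = (a, b, c) satisfies n·(r - P) = 0,
i.e. ax + by + cz = a·x₀ + b·y₀ + c·z₀.
d = 0·0 + 1·0 + 0·4
  = 0 + 0 + 0
  = 0
Equation: y = 0

y = 0


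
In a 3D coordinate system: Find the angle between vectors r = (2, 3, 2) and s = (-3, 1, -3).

r·s = 2·(-3) + 3·1 + 2·(-3) = -6 + 3 - 6 = -9
|r| = √(2² + 3² + 2²) = √17 ≈ 4.123
|s| = √((-3)² + 1² + (-3)²) = √19 ≈ 4.359
cos θ = (r·s)/(|r||s|) = -9/(4.123·4.359) ≈ -0.5008
θ = arccos(-0.5008) ≈ 120.1°

120.1°


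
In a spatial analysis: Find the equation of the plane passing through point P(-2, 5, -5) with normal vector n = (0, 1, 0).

The plane through P with normal n = (a, b, c) satisfies n·(r - P) = 0,
i.e. ax + by + cz = a·x₀ + b·y₀ + c·z₀.
d = 0·(-2) + 1·5 + 0·(-5)
  = 0 + 5 + 0
  = 5
Equation: y = 5

y = 5


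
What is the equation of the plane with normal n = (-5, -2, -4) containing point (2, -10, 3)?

The plane through P with normal n = (a, b, c) satisfies n·(r - P) = 0,
i.e. ax + by + cz = a·x₀ + b·y₀ + c·z₀.
d = (-5)·2 + (-2)·(-10) + (-4)·3
  = -10 + 20 - 12
  = -2
Equation: -5x - 2y - 4z = -2

-5x - 2y - 4z = -2


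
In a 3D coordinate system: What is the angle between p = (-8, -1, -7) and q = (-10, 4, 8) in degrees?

p·q = (-8)·(-10) + (-1)·4 + (-7)·8 = 80 - 4 - 56 = 20
|p| = √((-8)² + (-1)² + (-7)²) = √114 ≈ 10.68
|q| = √((-10)² + 4² + 8²) = √180 ≈ 13.42
cos θ = (p·q)/(|p||q|) = 20/(10.68·13.42) ≈ 0.1396
θ = arccos(0.1396) ≈ 81.97°

81.97°


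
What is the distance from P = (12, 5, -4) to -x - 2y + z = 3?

distance = |a·x₀ + b·y₀ + c·z₀ - d| / √(a² + b² + c²)
  = |(-1)·12 + (-2)·5 + 1·(-4) - 3| / √((-1)² + (-2)² + 1²)
  = |-12 - 10 - 4 - 3| / √(1 + 4 + 1)
  = |-29| / √6
  = 29 / 2.449
  ≈ 11.84

11.84


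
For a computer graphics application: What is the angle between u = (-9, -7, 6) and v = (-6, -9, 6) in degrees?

u·v = (-9)·(-6) + (-7)·(-9) + 6·6 = 54 + 63 + 36 = 153
|u| = √((-9)² + (-7)² + 6²) = √166 ≈ 12.88
|v| = √((-6)² + (-9)² + 6²) = √153 ≈ 12.37
cos θ = (u·v)/(|u||v|) = 153/(12.88·12.37) ≈ 0.96
θ = arccos(0.96) ≈ 16.25°

16.25°


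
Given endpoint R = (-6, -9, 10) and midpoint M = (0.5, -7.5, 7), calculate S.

S = 2M - R
  = (2·0.5 - (-6), 2·(-7.5) - (-9), 2·7 - 10)
  = (1 + 6, -15 + 9, 14 - 10)
  = (7, -6, 4)

(7, -6, 4)


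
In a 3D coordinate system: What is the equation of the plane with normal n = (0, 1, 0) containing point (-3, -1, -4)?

The plane through P with normal n = (a, b, c) satisfies n·(r - P) = 0,
i.e. ax + by + cz = a·x₀ + b·y₀ + c·z₀.
d = 0·(-3) + 1·(-1) + 0·(-4)
  = 0 - 1 + 0
  = -1
Equation: y = -1

y = -1


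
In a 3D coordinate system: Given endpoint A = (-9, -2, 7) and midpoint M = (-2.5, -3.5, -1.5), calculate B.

B = 2M - A
  = (2·(-2.5) - (-9), 2·(-3.5) - (-2), 2·(-1.5) - 7)
  = (-5 + 9, -7 + 2, -3 - 7)
  = (4, -5, -10)

(4, -5, -10)


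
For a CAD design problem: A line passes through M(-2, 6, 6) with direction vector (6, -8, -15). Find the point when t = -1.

P(t) = M + t·d
  = (-2 + 6·(-1), 6 + (-8)·(-1), 6 + (-15)·(-1))
  = (-2 - 6, 6 + 8, 6 + 15)
  = (-8, 14, 21)

(-8, 14, 21)


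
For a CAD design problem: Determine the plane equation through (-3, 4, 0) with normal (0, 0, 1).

The plane through P with normal n = (a, b, c) satisfies n·(r - P) = 0,
i.e. ax + by + cz = a·x₀ + b·y₀ + c·z₀.
d = 0·(-3) + 0·4 + 1·0
  = 0 + 0 + 0
  = 0
Equation: z = 0

z = 0


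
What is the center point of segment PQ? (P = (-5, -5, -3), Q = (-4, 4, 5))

M = ((x₁+x₂)/2, (y₁+y₂)/2, (z₁+z₂)/2)
  = ((-5 - 4)/2, (-5 + 4)/2, (-3 + 5)/2)
  = (-9/2, -1/2, 2/2)
  = (-4.5, -0.5, 1)

(-4.5, -0.5, 1)


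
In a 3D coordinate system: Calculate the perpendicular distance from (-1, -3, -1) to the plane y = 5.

distance = |a·x₀ + b·y₀ + c·z₀ - d| / √(a² + b² + c²)
  = |0·(-1) + 1·(-3) + 0·(-1) - 5| / √(0² + 1² + 0²)
  = |0 - 3 + 0 - 5| / √(0 + 1 + 0)
  = |-8| / √1
  = 8 / 1
  ≈ 8

8


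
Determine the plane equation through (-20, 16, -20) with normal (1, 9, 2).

The plane through P with normal n = (a, b, c) satisfies n·(r - P) = 0,
i.e. ax + by + cz = a·x₀ + b·y₀ + c·z₀.
d = 1·(-20) + 9·16 + 2·(-20)
  = -20 + 144 - 40
  = 84
Equation: x + 9y + 2z = 84

x + 9y + 2z = 84


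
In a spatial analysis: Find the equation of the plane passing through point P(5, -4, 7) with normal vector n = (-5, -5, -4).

The plane through P with normal n = (a, b, c) satisfies n·(r - P) = 0,
i.e. ax + by + cz = a·x₀ + b·y₀ + c·z₀.
d = (-5)·5 + (-5)·(-4) + (-4)·7
  = -25 + 20 - 28
  = -33
Equation: -5x - 5y - 4z = -33

-5x - 5y - 4z = -33


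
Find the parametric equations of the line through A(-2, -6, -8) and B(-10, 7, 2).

Direction vector d = B - A = (-10 + 2, 7 + 6, 2 + 8) = (-8, 13, 10)
Parametric form r = A + t·d:
x = -2 - 8t, y = -6 + 13t, z = -8 + 10t

x = -2 - 8t, y = -6 + 13t, z = -8 + 10t


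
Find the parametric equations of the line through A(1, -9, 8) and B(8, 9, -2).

Direction vector d = B - A = (8 - 1, 9 + 9, -2 - 8) = (7, 18, -10)
Parametric form r = A + t·d:
x = 1 + 7t, y = -9 + 18t, z = 8 - 10t

x = 1 + 7t, y = -9 + 18t, z = 8 - 10t


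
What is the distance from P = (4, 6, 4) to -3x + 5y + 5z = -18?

distance = |a·x₀ + b·y₀ + c·z₀ - d| / √(a² + b² + c²)
  = |(-3)·4 + 5·6 + 5·4 - (-18)| / √((-3)² + 5² + 5²)
  = |-12 + 30 + 20 + 18| / √(9 + 25 + 25)
  = |56| / √59
  = 56 / 7.681
  ≈ 7.291

7.291


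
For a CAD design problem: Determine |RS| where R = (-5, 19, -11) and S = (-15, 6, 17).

d = √[(x₂-x₁)² + (y₂-y₁)² + (z₂-z₁)²]
  = √[(-10)² + (-13)² + 28²]
  = √[100 + 169 + 784]
  = √1053
  ≈ 32.45

32.45
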